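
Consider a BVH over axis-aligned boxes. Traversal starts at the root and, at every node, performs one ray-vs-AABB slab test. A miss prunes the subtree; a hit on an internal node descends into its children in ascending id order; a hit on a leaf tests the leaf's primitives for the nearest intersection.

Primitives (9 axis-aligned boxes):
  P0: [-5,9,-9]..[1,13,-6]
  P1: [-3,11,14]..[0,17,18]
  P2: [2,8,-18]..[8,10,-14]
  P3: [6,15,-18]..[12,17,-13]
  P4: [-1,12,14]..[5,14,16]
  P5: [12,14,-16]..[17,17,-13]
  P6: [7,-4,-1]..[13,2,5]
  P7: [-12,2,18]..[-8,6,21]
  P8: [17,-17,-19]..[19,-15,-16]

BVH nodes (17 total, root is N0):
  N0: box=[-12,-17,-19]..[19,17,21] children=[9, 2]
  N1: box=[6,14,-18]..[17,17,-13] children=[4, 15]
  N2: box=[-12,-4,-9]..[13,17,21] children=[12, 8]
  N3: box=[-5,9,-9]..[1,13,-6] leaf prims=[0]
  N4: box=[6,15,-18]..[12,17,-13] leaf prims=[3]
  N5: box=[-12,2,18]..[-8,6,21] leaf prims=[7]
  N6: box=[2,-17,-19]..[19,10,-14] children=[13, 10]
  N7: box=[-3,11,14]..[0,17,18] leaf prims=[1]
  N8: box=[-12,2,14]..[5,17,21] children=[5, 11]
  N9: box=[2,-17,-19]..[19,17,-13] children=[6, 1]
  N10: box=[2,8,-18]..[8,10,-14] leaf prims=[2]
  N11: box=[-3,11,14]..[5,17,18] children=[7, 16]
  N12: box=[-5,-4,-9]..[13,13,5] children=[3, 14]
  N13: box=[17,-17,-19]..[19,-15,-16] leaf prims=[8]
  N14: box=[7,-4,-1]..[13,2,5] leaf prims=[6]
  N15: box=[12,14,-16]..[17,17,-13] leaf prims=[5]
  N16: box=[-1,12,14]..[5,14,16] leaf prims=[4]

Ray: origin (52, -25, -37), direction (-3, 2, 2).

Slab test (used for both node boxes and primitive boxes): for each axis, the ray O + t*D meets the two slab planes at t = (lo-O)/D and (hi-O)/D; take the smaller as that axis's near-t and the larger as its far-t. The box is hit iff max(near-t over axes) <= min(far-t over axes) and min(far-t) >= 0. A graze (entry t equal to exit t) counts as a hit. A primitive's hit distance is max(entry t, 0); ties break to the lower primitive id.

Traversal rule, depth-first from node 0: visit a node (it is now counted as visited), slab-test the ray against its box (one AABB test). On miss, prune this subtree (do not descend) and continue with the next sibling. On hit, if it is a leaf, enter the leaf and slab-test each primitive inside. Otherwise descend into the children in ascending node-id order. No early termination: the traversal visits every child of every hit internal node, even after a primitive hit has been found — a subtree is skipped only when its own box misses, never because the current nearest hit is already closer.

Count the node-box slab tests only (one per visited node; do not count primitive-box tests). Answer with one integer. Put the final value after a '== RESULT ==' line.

Traverse from the root:
N0 x:[11,64/3] y:[4,21] z:[9,29] -> hit [11,21], descend [2, 9]
  N2 x:[13,64/3] y:[21/2,21] z:[14,29] -> hit [14,21], descend [8, 12]
    N8 x:[47/3,64/3] y:[27/2,21] z:[51/2,29] -> miss, prune
    N12 x:[13,19] y:[21/2,19] z:[14,21] -> hit [14,19], descend [3, 14]
      N3 x:[17,19] y:[17,19] z:[14,31/2] -> miss, prune
      N14 x:[13,15] y:[21/2,27/2] z:[18,21] -> miss, prune
  N9 x:[11,50/3] y:[4,21] z:[9,12] -> hit [11,12], descend [1, 6]
    N1 x:[35/3,46/3] y:[39/2,21] z:[19/2,12] -> miss, prune
    N6 x:[11,50/3] y:[4,35/2] z:[9,23/2] -> hit [11,23/2], descend [10, 13]
      N10 x:[44/3,50/3] y:[33/2,35/2] z:[19/2,23/2] -> miss, prune
      N13 x:[11,35/3] y:[4,5] z:[9,21/2] -> miss, prune

Visited [0, 2, 8, 12, 3, 14, 9, 1, 6, 10, 13]. Tests: 11 box, 0 leaf. Nearest: miss.

== RESULT ==
11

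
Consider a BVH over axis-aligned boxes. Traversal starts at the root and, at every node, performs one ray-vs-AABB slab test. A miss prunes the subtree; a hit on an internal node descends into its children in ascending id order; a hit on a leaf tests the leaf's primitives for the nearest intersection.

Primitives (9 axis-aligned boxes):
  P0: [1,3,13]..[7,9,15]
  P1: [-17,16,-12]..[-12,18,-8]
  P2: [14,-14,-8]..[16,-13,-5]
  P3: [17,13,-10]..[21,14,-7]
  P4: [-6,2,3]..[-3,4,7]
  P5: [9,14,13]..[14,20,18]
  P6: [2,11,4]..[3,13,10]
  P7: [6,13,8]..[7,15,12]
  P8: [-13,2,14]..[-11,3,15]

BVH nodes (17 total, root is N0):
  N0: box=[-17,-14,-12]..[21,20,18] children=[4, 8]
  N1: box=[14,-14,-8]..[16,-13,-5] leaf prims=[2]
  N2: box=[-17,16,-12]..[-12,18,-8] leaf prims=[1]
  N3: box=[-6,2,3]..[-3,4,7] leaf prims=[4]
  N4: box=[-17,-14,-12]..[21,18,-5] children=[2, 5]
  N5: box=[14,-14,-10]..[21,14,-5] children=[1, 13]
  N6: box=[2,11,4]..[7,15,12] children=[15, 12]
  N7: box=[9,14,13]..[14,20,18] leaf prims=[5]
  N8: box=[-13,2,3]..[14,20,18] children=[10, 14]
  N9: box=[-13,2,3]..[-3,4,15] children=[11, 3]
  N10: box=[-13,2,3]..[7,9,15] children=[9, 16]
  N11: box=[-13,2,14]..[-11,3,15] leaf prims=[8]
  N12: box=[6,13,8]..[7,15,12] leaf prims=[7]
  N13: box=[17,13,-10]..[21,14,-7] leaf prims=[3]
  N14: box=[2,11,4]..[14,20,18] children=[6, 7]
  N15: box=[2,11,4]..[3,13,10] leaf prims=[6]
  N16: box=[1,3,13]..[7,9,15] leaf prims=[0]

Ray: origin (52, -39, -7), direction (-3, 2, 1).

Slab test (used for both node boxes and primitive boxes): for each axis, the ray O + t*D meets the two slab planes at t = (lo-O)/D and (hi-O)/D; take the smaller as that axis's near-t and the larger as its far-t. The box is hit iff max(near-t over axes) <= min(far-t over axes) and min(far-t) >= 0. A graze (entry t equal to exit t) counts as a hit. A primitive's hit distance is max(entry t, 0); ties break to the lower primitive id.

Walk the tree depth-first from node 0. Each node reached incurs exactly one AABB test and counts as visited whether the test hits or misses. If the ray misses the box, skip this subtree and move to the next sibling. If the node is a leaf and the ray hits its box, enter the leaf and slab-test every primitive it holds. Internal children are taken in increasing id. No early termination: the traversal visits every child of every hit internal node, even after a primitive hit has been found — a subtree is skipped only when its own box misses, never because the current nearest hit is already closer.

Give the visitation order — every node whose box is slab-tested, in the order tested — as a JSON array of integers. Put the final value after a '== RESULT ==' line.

Traverse from the root:
N0 x:[31/3,23] y:[25/2,59/2] z:[-5,25] -> hit [25/2,23], descend [4, 8]
  N4 x:[31/3,23] y:[25/2,57/2] z:[-5,2] -> miss, prune
  N8 x:[38/3,65/3] y:[41/2,59/2] z:[10,25] -> hit [41/2,65/3], descend [10, 14]
    N10 x:[15,65/3] y:[41/2,24] z:[10,22] -> hit [41/2,65/3], descend [9, 16]
      N9 x:[55/3,65/3] y:[41/2,43/2] z:[10,22] -> hit [41/2,43/2], descend [3, 11]
        N3 x:[55/3,58/3] y:[41/2,43/2] z:[10,14] -> miss, prune
        N11 x:[21,65/3] y:[41/2,21] z:[21,22] -> hit [21,21] leaf, test {P8@t=21}
      N16 x:[15,17] y:[21,24] z:[20,22] -> miss, prune
    N14 x:[38/3,50/3] y:[25,59/2] z:[11,25] -> miss, prune

Summary -> nodes [0, 4, 8, 10, 9, 3, 11, 16, 14]; box-tests=9; leaf-entries=1; first=P8

== RESULT ==
[0, 4, 8, 10, 9, 3, 11, 16, 14]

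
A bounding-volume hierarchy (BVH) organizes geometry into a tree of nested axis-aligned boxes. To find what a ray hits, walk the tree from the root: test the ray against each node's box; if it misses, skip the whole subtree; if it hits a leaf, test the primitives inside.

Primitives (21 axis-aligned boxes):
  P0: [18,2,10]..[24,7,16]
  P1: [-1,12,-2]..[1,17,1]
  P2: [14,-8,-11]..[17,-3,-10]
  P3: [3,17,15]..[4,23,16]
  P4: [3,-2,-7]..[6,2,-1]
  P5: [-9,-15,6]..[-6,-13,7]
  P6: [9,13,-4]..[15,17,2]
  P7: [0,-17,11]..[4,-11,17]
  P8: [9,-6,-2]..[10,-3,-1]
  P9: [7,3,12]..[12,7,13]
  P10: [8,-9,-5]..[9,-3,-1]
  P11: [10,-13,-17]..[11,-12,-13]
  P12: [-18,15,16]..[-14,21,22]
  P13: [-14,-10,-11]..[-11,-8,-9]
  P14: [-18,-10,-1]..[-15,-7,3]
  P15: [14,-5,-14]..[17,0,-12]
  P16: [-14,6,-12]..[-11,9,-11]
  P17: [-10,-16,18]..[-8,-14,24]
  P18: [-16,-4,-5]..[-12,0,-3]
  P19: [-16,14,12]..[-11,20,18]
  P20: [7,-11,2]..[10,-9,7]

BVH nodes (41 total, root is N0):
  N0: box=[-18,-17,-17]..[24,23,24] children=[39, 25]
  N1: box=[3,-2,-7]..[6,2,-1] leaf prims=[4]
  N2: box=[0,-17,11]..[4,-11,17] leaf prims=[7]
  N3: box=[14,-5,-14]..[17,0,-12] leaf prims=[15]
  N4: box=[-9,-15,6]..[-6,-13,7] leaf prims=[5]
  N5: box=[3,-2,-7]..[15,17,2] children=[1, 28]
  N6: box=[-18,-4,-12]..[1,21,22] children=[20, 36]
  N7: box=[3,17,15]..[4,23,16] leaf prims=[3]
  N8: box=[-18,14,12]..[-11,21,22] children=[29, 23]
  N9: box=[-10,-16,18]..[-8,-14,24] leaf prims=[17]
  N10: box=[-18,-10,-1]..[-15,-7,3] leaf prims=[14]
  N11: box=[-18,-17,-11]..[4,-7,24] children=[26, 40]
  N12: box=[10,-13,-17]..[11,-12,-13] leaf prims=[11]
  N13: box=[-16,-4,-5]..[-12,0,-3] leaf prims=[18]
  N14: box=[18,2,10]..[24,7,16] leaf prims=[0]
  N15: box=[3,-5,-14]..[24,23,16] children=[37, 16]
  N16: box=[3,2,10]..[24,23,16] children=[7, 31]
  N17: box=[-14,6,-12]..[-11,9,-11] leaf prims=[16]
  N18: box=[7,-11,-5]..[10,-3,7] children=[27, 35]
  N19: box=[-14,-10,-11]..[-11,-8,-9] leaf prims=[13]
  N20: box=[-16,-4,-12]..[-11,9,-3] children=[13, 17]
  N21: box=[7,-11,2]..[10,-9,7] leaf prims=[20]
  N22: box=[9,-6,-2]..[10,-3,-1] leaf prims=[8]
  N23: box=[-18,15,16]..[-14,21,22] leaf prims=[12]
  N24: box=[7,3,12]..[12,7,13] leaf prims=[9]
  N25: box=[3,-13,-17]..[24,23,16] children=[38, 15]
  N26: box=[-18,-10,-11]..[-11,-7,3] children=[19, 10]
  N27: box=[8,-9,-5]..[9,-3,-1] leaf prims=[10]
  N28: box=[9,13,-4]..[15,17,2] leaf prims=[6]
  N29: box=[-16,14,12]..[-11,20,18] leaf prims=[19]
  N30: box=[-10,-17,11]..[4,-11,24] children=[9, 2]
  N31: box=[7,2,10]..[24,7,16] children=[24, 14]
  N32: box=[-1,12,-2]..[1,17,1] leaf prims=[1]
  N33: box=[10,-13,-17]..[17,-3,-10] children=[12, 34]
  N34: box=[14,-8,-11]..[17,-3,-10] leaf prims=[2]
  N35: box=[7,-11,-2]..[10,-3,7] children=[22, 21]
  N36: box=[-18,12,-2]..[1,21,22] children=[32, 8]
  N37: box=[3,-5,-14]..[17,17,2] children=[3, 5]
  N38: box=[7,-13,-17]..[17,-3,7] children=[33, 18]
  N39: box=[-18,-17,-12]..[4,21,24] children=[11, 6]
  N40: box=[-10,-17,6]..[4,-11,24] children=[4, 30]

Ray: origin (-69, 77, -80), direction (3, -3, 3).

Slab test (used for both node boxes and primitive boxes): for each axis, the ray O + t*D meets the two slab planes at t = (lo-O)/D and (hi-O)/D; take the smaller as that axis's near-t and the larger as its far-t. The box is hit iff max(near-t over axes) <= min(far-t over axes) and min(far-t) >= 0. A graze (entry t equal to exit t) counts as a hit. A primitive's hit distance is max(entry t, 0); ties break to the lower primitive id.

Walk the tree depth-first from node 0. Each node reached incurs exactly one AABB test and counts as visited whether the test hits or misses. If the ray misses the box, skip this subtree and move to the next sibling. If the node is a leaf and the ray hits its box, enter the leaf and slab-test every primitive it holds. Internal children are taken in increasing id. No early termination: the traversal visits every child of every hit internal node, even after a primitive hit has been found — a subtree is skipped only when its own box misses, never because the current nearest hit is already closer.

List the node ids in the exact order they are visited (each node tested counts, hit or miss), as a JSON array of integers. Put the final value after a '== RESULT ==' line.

Walk:
N0 x:[17,31] y:[18,94/3] z:[21,104/3] -> hit [21,31], descend [25, 39]
  N25 x:[24,31] y:[18,30] z:[21,32] -> hit [24,30], descend [15, 38]
    N15 x:[24,31] y:[18,82/3] z:[22,32] -> hit [24,82/3], descend [16, 37]
      N16 x:[24,31] y:[18,25] z:[30,32] -> miss, prune
      N37 x:[24,86/3] y:[20,82/3] z:[22,82/3] -> hit [24,82/3], descend [3, 5]
        N3 x:[83/3,86/3] y:[77/3,82/3] z:[22,68/3] -> miss, prune
        N5 x:[24,28] y:[20,79/3] z:[73/3,82/3] -> hit [73/3,79/3], descend [1, 28]
          N1 x:[24,25] y:[25,79/3] z:[73/3,79/3] -> hit [25,25] leaf, test {P4@t=25}
          N28 x:[26,28] y:[20,64/3] z:[76/3,82/3] -> miss, prune
    N38 x:[76/3,86/3] y:[80/3,30] z:[21,29] -> hit [80/3,86/3], descend [18, 33]
      N18 x:[76/3,79/3] y:[80/3,88/3] z:[25,29] -> miss, prune
      N33 x:[79/3,86/3] y:[80/3,30] z:[21,70/3] -> miss, prune
  N39 x:[17,73/3] y:[56/3,94/3] z:[68/3,104/3] -> hit [68/3,73/3], descend [6, 11]
    N6 x:[17,70/3] y:[56/3,27] z:[68/3,34] -> hit [68/3,70/3], descend [20, 36]
      N20 x:[53/3,58/3] y:[68/3,27] z:[68/3,77/3] -> miss, prune
      N36 x:[17,70/3] y:[56/3,65/3] z:[26,34] -> miss, prune
    N11 x:[17,73/3] y:[28,94/3] z:[23,104/3] -> miss, prune

Visited [0, 25, 15, 16, 37, 3, 5, 1, 28, 38, 18, 33, 39, 6, 20, 36, 11]. Tests: 17 box, 1 leaf. Nearest: P4.

== RESULT ==
[0, 25, 15, 16, 37, 3, 5, 1, 28, 38, 18, 33, 39, 6, 20, 36, 11]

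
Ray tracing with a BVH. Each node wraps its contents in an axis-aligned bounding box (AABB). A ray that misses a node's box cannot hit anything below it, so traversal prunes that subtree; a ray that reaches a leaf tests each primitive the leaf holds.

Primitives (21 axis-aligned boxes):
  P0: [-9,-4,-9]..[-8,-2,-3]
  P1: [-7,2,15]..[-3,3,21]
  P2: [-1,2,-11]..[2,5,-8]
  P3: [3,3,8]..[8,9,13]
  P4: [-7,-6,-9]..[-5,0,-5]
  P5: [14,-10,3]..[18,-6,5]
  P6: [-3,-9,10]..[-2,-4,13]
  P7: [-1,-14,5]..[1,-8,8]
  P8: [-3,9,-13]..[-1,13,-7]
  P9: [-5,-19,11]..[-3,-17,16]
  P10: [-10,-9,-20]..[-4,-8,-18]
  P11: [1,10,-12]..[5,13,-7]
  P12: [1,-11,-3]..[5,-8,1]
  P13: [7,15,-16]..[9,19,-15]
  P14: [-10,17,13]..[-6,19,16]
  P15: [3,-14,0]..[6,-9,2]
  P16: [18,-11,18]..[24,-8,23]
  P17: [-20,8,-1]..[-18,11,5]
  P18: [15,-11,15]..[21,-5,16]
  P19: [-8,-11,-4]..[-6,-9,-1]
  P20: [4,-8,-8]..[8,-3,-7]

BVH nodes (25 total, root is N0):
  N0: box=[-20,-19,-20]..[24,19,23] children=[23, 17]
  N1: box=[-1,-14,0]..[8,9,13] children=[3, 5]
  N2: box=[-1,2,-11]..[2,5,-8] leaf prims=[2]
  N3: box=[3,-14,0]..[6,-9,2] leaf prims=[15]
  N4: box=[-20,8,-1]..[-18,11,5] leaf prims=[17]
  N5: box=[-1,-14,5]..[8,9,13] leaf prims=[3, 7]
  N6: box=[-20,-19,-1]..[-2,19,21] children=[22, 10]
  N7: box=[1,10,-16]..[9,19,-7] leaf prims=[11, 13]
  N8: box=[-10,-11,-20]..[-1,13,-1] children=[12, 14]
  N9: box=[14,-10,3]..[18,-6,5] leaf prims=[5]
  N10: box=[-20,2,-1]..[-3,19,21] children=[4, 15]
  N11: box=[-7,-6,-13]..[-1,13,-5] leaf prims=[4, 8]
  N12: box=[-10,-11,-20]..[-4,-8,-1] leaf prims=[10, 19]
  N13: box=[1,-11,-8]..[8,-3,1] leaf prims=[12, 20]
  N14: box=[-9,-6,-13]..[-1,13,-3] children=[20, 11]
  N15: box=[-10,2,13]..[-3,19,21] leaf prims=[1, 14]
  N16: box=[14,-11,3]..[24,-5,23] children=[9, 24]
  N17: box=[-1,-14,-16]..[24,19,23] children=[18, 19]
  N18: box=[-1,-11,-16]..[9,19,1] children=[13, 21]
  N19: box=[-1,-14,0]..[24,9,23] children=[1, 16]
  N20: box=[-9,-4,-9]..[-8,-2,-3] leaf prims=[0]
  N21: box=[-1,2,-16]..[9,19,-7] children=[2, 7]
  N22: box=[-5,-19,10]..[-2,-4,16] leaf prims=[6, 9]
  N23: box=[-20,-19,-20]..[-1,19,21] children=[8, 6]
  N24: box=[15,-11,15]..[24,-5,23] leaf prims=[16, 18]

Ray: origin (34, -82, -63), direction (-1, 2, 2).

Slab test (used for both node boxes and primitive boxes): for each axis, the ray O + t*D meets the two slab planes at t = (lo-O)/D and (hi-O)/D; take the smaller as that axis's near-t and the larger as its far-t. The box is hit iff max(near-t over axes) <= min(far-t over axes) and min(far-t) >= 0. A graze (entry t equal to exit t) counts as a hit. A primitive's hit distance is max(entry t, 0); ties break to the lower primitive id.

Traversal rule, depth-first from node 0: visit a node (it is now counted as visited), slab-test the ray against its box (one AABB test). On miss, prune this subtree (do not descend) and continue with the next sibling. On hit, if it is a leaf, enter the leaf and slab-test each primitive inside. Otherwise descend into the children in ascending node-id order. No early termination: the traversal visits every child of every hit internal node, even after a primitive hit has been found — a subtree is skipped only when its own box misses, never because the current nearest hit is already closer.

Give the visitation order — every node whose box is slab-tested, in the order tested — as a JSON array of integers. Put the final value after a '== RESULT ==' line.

Trace the traversal:
N0 x:[10,54] y:[63/2,101/2] z:[43/2,43] -> hit [63/2,43], descend [17, 23]
  N17 x:[10,35] y:[34,101/2] z:[47/2,43] -> hit [34,35], descend [18, 19]
    N18 x:[25,35] y:[71/2,101/2] z:[47/2,32] -> miss, prune
    N19 x:[10,35] y:[34,91/2] z:[63/2,43] -> hit [34,35], descend [1, 16]
      N1 x:[26,35] y:[34,91/2] z:[63/2,38] -> hit [34,35], descend [3, 5]
        N3 x:[28,31] y:[34,73/2] z:[63/2,65/2] -> miss, prune
        N5 x:[26,35] y:[34,91/2] z:[34,38] -> hit [34,35] leaf, test {P3(miss), P7@t=34}
      N16 x:[10,20] y:[71/2,77/2] z:[33,43] -> miss, prune
  N23 x:[35,54] y:[63/2,101/2] z:[43/2,42] -> hit [35,42], descend [6, 8]
    N6 x:[36,54] y:[63/2,101/2] z:[31,42] -> hit [36,42], descend [10, 22]
      N10 x:[37,54] y:[42,101/2] z:[31,42] -> hit [42,42], descend [4, 15]
        N4 x:[52,54] y:[45,93/2] z:[31,34] -> miss, prune
        N15 x:[37,44] y:[42,101/2] z:[38,42] -> hit [42,42] leaf, test {P1(miss), P14(miss)}
      N22 x:[36,39] y:[63/2,39] z:[73/2,79/2] -> hit [73/2,39] leaf, test {P6@t=73/2, P9(miss)}
    N8 x:[35,44] y:[71/2,95/2] z:[43/2,31] -> miss, prune

Visited [0, 17, 18, 19, 1, 3, 5, 16, 23, 6, 10, 4, 15, 22, 8]. Tests: 15 box, 3 leaf. Nearest: P7.

== RESULT ==
[0, 17, 18, 19, 1, 3, 5, 16, 23, 6, 10, 4, 15, 22, 8]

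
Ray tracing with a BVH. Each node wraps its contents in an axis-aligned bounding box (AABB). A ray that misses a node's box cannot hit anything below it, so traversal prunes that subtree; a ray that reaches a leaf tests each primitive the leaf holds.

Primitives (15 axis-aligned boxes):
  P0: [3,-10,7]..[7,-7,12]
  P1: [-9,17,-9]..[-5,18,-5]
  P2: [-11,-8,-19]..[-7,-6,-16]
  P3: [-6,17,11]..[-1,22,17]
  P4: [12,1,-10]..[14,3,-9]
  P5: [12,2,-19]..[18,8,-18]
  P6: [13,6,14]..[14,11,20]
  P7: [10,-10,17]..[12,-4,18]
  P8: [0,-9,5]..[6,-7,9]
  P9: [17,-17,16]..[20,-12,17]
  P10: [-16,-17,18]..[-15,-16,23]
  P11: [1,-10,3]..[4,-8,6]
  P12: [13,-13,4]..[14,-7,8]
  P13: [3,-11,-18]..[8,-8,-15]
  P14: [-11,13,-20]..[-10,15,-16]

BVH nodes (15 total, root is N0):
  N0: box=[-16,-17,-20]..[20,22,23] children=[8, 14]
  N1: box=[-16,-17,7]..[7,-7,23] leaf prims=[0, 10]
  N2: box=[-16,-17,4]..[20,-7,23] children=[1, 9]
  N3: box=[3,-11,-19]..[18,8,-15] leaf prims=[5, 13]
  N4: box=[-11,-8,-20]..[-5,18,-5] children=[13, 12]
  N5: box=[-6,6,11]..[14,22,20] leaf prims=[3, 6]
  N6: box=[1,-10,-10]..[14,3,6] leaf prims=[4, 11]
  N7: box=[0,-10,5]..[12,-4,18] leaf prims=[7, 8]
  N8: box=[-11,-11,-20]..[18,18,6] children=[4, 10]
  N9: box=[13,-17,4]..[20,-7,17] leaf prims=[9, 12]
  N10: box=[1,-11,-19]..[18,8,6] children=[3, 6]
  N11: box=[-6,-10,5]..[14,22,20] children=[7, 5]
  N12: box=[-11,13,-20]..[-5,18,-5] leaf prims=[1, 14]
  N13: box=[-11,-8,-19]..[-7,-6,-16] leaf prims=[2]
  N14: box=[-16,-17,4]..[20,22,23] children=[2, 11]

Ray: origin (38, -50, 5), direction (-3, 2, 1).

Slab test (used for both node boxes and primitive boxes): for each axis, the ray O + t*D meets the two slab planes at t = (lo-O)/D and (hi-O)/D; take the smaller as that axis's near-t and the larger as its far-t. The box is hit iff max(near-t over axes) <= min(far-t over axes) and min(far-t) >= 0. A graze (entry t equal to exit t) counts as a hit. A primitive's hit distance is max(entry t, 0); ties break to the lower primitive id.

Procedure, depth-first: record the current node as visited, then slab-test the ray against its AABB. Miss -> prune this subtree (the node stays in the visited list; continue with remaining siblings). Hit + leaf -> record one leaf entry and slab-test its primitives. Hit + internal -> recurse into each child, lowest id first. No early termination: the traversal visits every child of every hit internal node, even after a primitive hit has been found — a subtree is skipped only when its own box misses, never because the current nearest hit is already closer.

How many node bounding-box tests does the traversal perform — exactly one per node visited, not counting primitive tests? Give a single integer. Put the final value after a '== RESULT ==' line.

Trace the traversal:
N0 x:[6,18] y:[33/2,36] z:[-25,18] -> hit [33/2,18], descend [8, 14]
  N8 x:[20/3,49/3] y:[39/2,34] z:[-25,1] -> miss, prune
  N14 x:[6,18] y:[33/2,36] z:[-1,18] -> hit [33/2,18], descend [2, 11]
    N2 x:[6,18] y:[33/2,43/2] z:[-1,18] -> hit [33/2,18], descend [1, 9]
      N1 x:[31/3,18] y:[33/2,43/2] z:[2,18] -> hit [33/2,18] leaf, test {P0(miss), P10(miss)}
      N9 x:[6,25/3] y:[33/2,43/2] z:[-1,12] -> miss, prune
    N11 x:[8,44/3] y:[20,36] z:[0,15] -> miss, prune

7 AABB tests over nodes [0, 8, 14, 2, 1, 9, 11]; 1 leaf entered; closest miss.

== RESULT ==
7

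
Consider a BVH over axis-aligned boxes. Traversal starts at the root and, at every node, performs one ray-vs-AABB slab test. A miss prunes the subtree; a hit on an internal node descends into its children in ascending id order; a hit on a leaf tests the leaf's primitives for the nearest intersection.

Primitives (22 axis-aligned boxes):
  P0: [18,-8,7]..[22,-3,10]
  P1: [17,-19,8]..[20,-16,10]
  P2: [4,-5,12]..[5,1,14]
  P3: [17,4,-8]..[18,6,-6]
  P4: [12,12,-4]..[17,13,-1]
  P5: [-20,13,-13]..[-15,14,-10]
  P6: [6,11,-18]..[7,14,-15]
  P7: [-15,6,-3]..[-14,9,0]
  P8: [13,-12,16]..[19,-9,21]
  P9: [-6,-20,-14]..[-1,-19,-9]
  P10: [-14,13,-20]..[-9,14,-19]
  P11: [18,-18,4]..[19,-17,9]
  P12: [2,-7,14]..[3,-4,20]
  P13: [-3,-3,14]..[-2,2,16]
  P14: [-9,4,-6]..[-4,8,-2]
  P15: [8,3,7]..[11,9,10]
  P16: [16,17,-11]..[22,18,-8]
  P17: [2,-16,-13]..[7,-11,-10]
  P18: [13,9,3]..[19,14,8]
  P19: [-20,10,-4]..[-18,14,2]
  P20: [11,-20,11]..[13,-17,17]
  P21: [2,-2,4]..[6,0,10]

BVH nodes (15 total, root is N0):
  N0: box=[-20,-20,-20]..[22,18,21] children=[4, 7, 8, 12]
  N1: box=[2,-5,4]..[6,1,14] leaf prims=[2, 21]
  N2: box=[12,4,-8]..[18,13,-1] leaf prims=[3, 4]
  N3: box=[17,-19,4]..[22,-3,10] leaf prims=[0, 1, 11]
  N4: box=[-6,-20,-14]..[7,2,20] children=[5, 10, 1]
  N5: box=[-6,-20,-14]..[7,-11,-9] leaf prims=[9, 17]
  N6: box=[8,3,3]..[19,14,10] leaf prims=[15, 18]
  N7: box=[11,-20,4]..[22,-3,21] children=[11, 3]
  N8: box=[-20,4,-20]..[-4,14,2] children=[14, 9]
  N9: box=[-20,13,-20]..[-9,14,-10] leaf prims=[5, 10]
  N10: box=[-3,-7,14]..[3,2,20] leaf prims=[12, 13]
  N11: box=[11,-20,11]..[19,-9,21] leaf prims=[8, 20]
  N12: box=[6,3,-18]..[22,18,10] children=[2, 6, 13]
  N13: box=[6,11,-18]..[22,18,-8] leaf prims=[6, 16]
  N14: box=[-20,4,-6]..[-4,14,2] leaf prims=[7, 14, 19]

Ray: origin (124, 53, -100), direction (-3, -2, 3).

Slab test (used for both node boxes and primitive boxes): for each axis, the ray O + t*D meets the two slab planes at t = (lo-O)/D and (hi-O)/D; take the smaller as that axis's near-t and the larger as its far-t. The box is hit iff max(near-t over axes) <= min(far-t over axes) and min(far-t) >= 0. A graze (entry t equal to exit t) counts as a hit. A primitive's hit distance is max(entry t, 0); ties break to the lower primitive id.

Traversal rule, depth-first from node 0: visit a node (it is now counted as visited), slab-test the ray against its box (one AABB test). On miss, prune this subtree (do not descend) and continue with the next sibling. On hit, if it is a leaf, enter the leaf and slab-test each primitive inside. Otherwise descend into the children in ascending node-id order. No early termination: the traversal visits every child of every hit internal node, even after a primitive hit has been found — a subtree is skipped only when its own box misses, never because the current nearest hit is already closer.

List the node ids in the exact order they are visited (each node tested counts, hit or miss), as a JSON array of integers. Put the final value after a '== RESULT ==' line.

Traverse from the root:
N0 x:[34,48] y:[35/2,73/2] z:[80/3,121/3] -> hit [34,73/2], descend [4, 7, 8, 12]
  N4 x:[39,130/3] y:[51/2,73/2] z:[86/3,40] -> miss, prune
  N7 x:[34,113/3] y:[28,73/2] z:[104/3,121/3] -> hit [104/3,73/2], descend [3, 11]
    N3 x:[34,107/3] y:[28,36] z:[104/3,110/3] -> hit [104/3,107/3] leaf, test {P0(miss), P1(miss), P11@t=35}
    N11 x:[35,113/3] y:[31,73/2] z:[37,121/3] -> miss, prune
  N8 x:[128/3,48] y:[39/2,49/2] z:[80/3,34] -> miss, prune
  N12 x:[34,118/3] y:[35/2,25] z:[82/3,110/3] -> miss, prune

order=[0, 4, 7, 3, 11, 8, 12]  |boxes|=7  |leaves|=1  hit=P11

== RESULT ==
[0, 4, 7, 3, 11, 8, 12]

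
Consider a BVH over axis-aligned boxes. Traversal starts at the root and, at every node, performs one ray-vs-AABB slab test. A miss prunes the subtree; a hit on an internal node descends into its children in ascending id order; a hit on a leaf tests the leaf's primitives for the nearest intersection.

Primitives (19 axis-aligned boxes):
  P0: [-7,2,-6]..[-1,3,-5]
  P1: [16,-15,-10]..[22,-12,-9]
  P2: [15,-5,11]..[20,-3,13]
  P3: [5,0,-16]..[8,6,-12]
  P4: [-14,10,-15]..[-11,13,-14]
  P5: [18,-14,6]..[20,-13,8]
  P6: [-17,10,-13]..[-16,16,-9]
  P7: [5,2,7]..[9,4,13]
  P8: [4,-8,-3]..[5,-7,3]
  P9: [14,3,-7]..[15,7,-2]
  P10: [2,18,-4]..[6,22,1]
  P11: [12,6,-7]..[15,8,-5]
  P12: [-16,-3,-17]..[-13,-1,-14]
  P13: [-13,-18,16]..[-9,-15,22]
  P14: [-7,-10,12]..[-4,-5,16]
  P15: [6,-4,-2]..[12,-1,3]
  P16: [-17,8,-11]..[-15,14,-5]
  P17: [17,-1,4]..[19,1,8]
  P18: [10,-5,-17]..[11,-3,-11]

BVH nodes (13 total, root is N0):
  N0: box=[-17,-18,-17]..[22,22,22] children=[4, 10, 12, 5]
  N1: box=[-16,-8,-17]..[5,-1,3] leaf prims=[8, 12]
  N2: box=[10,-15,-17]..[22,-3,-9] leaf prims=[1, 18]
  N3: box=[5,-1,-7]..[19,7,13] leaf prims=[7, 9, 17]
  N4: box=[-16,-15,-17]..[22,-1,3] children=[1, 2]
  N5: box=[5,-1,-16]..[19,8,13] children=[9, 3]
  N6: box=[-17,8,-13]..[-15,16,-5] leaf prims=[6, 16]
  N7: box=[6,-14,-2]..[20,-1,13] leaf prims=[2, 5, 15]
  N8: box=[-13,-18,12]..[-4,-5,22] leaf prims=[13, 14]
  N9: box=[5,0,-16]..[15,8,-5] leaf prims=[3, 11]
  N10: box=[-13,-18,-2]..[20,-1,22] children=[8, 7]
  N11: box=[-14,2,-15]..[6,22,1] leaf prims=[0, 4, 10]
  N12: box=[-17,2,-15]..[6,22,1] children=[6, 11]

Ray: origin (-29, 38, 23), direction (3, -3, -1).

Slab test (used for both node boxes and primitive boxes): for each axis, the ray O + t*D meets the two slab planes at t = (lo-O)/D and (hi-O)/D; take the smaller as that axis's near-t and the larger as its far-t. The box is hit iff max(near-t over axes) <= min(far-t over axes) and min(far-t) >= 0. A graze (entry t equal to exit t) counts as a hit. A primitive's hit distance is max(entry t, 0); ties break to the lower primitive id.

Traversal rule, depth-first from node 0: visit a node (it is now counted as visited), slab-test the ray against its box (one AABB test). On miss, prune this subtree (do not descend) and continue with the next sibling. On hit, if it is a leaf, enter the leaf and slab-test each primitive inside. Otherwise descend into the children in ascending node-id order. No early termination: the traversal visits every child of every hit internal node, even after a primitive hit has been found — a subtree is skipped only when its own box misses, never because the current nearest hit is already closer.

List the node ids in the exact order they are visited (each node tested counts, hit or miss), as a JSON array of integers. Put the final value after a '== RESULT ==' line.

Traverse from the root:
N0 x:[4,17] y:[16/3,56/3] z:[1,40] -> hit [16/3,17], descend [4, 5, 10, 12]
  N4 x:[13/3,17] y:[13,53/3] z:[20,40] -> miss, prune
  N5 x:[34/3,16] y:[10,13] z:[10,39] -> hit [34/3,13], descend [3, 9]
    N3 x:[34/3,16] y:[31/3,13] z:[10,30] -> hit [34/3,13] leaf, test {P7@t=34/3, P9(miss), P17(miss)}
    N9 x:[34/3,44/3] y:[10,38/3] z:[28,39] -> miss, prune
  N10 x:[16/3,49/3] y:[13,56/3] z:[1,25] -> hit [13,49/3], descend [7, 8]
    N7 x:[35/3,49/3] y:[13,52/3] z:[10,25] -> hit [13,49/3] leaf, test {P2(miss), P5(miss), P15(miss)}
    N8 x:[16/3,25/3] y:[43/3,56/3] z:[1,11] -> miss, prune
  N12 x:[4,35/3] y:[16/3,12] z:[22,38] -> miss, prune

order=[0, 4, 5, 3, 9, 10, 7, 8, 12]  |boxes|=9  |leaves|=2  hit=P7

== RESULT ==
[0, 4, 5, 3, 9, 10, 7, 8, 12]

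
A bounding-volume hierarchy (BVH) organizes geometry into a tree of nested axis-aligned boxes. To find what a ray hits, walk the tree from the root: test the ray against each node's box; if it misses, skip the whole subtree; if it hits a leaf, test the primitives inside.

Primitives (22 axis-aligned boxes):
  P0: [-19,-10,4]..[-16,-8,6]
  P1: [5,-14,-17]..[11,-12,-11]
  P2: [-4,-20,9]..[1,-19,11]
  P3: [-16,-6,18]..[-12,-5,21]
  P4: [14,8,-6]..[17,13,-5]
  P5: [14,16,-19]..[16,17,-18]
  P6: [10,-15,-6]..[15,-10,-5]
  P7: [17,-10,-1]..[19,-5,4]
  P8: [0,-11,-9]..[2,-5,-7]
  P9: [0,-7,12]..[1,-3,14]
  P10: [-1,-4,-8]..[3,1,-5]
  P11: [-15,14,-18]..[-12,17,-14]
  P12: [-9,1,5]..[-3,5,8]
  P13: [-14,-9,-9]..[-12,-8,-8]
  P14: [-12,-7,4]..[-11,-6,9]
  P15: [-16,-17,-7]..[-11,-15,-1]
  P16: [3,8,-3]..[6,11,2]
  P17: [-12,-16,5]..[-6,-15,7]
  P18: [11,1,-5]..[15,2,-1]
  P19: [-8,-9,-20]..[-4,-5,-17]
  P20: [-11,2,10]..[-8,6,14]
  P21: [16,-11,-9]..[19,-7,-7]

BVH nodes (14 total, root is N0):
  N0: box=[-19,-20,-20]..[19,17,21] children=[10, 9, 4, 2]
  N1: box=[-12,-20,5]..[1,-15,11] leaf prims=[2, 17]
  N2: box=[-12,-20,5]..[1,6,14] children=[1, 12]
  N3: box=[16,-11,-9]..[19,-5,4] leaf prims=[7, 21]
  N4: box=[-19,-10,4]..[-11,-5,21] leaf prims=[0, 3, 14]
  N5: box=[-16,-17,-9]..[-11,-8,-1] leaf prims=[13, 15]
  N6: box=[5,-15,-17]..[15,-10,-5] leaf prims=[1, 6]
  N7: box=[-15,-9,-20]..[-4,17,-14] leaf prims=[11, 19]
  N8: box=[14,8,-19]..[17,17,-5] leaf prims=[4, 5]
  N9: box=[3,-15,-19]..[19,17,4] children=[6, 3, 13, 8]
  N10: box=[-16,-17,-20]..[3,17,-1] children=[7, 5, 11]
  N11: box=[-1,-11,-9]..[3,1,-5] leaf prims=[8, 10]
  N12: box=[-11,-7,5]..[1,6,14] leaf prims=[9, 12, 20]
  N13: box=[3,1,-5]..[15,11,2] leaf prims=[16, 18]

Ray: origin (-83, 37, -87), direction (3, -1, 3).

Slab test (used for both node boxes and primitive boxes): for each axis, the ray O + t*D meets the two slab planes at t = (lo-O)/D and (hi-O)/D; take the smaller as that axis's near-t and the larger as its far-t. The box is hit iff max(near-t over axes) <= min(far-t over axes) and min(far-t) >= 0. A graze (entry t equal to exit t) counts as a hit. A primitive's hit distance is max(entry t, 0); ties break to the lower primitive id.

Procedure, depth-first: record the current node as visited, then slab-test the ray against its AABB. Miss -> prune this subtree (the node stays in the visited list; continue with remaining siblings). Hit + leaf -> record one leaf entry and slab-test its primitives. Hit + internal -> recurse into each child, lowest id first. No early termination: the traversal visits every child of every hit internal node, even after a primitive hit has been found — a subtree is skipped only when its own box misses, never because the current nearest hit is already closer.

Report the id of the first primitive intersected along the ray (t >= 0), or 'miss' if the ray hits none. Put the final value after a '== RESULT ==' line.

Walk:
N0 x:[64/3,34] y:[20,57] z:[67/3,36] -> hit [67/3,34], descend [2, 4, 9, 10]
  N2 x:[71/3,28] y:[31,57] z:[92/3,101/3] -> miss, prune
  N4 x:[64/3,24] y:[42,47] z:[91/3,36] -> miss, prune
  N9 x:[86/3,34] y:[20,52] z:[68/3,91/3] -> hit [86/3,91/3], descend [3, 6, 8, 13]
    N3 x:[33,34] y:[42,48] z:[26,91/3] -> miss, prune
    N6 x:[88/3,98/3] y:[47,52] z:[70/3,82/3] -> miss, prune
    N8 x:[97/3,100/3] y:[20,29] z:[68/3,82/3] -> miss, prune
    N13 x:[86/3,98/3] y:[26,36] z:[82/3,89/3] -> hit [86/3,89/3] leaf, test {P16@t=86/3, P18(miss)}
  N10 x:[67/3,86/3] y:[20,54] z:[67/3,86/3] -> hit [67/3,86/3], descend [5, 7, 11]
    N5 x:[67/3,24] y:[45,54] z:[26,86/3] -> miss, prune
    N7 x:[68/3,79/3] y:[20,46] z:[67/3,73/3] -> hit [68/3,73/3] leaf, test {P11@t=23, P19(miss)}
    N11 x:[82/3,86/3] y:[36,48] z:[26,82/3] -> miss, prune

Summary -> nodes [0, 2, 4, 9, 3, 6, 8, 13, 10, 5, 7, 11]; box-tests=12; leaf-entries=2; first=P11

== RESULT ==
11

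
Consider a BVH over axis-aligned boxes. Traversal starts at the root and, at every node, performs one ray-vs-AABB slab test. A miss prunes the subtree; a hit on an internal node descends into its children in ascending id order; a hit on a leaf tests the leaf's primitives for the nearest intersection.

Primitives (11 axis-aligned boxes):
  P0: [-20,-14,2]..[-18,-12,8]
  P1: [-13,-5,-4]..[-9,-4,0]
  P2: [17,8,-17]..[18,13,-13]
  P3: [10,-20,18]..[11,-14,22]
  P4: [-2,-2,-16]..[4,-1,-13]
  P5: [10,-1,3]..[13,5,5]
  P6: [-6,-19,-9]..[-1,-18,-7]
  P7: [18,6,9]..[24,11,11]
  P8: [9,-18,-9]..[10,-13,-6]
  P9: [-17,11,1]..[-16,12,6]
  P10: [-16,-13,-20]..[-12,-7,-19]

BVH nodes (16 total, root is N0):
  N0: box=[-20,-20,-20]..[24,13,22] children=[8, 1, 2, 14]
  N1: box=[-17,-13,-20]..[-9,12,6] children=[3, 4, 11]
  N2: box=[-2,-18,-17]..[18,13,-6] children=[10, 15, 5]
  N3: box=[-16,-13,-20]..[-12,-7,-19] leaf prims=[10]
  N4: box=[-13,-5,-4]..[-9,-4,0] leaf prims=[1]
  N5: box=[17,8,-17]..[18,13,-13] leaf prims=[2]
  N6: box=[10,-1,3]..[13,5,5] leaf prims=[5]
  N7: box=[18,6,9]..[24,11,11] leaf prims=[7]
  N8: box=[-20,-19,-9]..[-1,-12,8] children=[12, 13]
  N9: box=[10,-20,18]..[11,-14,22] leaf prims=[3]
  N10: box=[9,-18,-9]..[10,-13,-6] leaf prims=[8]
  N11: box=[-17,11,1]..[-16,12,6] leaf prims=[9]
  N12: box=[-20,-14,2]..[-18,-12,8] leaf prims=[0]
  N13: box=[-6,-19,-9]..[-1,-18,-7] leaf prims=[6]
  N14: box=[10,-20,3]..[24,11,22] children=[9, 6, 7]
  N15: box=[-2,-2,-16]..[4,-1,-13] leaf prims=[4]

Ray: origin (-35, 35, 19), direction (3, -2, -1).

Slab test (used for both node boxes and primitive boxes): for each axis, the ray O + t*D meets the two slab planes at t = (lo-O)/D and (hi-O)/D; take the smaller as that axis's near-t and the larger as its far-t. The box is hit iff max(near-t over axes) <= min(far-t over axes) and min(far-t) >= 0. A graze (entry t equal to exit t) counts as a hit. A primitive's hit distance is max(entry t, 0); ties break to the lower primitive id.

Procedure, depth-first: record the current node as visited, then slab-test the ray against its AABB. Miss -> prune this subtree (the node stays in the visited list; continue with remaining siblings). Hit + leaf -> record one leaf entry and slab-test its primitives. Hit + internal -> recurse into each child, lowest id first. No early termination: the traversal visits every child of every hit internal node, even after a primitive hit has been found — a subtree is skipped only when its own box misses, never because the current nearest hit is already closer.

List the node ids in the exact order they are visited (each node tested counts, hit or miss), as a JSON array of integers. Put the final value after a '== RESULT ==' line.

Trace the traversal:
N0 x:[5,59/3] y:[11,55/2] z:[-3,39] -> hit [11,59/3], descend [1, 2, 8, 14]
  N1 x:[6,26/3] y:[23/2,24] z:[13,39] -> miss, prune
  N2 x:[11,53/3] y:[11,53/2] z:[25,36] -> miss, prune
  N8 x:[5,34/3] y:[47/2,27] z:[11,28] -> miss, prune
  N14 x:[15,59/3] y:[12,55/2] z:[-3,16] -> hit [15,16], descend [6, 7, 9]
    N6 x:[15,16] y:[15,18] z:[14,16] -> hit [15,16] leaf, test {P5@t=15}
    N7 x:[53/3,59/3] y:[12,29/2] z:[8,10] -> miss, prune
    N9 x:[15,46/3] y:[49/2,55/2] z:[-3,1] -> miss, prune

8 AABB tests over nodes [0, 1, 2, 8, 14, 6, 7, 9]; 1 leaf entered; closest P5.

== RESULT ==
[0, 1, 2, 8, 14, 6, 7, 9]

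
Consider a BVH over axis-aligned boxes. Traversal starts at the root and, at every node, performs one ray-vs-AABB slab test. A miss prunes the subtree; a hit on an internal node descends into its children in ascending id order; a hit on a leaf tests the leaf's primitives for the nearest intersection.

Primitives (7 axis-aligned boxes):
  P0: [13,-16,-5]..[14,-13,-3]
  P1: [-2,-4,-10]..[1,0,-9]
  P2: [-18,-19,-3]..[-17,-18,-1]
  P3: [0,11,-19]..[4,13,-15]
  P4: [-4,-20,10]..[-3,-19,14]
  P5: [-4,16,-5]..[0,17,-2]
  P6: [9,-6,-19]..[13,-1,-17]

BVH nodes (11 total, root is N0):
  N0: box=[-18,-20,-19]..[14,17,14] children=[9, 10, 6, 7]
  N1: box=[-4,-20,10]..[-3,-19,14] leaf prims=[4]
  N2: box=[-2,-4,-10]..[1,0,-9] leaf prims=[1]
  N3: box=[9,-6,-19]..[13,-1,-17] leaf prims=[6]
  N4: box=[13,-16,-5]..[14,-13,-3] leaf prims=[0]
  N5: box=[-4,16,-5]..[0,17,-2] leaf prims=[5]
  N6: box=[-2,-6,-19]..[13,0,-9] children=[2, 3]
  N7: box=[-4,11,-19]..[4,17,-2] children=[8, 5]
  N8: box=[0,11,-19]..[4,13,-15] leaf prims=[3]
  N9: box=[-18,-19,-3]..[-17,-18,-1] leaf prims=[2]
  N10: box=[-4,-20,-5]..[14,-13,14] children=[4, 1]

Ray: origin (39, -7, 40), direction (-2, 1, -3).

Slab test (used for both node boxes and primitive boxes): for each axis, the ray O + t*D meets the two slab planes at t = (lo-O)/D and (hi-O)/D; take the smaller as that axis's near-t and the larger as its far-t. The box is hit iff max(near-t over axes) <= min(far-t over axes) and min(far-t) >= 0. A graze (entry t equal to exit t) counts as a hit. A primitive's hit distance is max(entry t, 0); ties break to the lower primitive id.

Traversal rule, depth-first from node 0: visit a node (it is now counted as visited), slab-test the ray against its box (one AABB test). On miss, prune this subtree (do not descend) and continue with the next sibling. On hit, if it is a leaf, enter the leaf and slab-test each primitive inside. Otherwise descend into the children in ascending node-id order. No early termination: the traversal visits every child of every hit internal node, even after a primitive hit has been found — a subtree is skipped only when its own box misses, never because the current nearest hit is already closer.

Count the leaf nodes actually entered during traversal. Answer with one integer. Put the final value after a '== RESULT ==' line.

Walk:
N0 x:[25/2,57/2] y:[-13,24] z:[26/3,59/3] -> hit [25/2,59/3], descend [6, 7, 9, 10]
  N6 x:[13,41/2] y:[1,7] z:[49/3,59/3] -> miss, prune
  N7 x:[35/2,43/2] y:[18,24] z:[14,59/3] -> hit [18,59/3], descend [5, 8]
    N5 x:[39/2,43/2] y:[23,24] z:[14,15] -> miss, prune
    N8 x:[35/2,39/2] y:[18,20] z:[55/3,59/3] -> hit [55/3,39/2] leaf, test {P3@t=55/3}
  N9 x:[28,57/2] y:[-12,-11] z:[41/3,43/3] -> miss, prune
  N10 x:[25/2,43/2] y:[-13,-6] z:[26/3,15] -> miss, prune

order=[0, 6, 7, 5, 8, 9, 10]  |boxes|=7  |leaves|=1  hit=P3

== RESULT ==
1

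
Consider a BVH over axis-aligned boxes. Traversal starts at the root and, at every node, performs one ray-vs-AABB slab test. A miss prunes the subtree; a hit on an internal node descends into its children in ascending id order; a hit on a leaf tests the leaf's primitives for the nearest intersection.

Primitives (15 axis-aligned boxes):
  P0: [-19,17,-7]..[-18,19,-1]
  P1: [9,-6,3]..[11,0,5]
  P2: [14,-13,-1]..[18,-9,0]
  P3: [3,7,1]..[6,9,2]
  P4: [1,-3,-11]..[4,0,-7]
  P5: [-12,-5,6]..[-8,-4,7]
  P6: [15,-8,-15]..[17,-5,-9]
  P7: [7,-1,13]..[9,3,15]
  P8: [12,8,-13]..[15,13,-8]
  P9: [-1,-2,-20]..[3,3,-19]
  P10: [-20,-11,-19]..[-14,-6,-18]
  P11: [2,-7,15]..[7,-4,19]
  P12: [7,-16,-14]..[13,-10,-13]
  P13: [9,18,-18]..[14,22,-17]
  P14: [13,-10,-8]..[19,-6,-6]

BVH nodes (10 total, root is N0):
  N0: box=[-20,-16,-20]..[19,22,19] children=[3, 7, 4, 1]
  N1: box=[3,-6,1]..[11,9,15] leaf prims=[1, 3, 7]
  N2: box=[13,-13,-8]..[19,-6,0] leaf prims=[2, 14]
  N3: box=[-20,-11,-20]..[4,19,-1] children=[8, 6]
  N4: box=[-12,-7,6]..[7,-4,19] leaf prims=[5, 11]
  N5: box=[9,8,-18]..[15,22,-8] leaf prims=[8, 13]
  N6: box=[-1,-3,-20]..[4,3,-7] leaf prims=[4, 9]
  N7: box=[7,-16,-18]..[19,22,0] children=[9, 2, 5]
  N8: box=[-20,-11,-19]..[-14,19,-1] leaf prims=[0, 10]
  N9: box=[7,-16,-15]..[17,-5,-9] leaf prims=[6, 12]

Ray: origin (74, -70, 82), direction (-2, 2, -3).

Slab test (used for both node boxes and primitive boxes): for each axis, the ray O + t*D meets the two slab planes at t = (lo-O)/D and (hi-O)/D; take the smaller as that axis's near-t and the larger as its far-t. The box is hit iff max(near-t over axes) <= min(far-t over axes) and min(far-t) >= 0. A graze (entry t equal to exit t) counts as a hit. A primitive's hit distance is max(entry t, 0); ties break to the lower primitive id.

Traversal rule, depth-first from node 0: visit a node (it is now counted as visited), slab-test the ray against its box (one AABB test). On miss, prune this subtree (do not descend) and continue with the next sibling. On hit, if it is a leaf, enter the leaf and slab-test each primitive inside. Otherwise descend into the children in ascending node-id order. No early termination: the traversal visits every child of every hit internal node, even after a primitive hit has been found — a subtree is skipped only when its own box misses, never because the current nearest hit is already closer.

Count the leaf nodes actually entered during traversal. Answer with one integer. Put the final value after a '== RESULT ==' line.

Traverse from the root:
N0 x:[55/2,47] y:[27,46] z:[21,34] -> hit [55/2,34], descend [1, 3, 4, 7]
  N1 x:[63/2,71/2] y:[32,79/2] z:[67/3,27] -> miss, prune
  N3 x:[35,47] y:[59/2,89/2] z:[83/3,34] -> miss, prune
  N4 x:[67/2,43] y:[63/2,33] z:[21,76/3] -> miss, prune
  N7 x:[55/2,67/2] y:[27,46] z:[82/3,100/3] -> hit [55/2,100/3], descend [2, 5, 9]
    N2 x:[55/2,61/2] y:[57/2,32] z:[82/3,30] -> hit [57/2,30] leaf, test {P2(miss), P14@t=30}
    N5 x:[59/2,65/2] y:[39,46] z:[30,100/3] -> miss, prune
    N9 x:[57/2,67/2] y:[27,65/2] z:[91/3,97/3] -> hit [91/3,97/3] leaf, test {P6(miss), P12(miss)}

order=[0, 1, 3, 4, 7, 2, 5, 9]  |boxes|=8  |leaves|=2  hit=P14

== RESULT ==
2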